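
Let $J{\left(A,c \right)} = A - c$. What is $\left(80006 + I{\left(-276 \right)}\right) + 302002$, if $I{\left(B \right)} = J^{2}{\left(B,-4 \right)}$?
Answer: $455992$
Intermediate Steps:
$I{\left(B \right)} = \left(4 + B\right)^{2}$ ($I{\left(B \right)} = \left(B - -4\right)^{2} = \left(B + 4\right)^{2} = \left(4 + B\right)^{2}$)
$\left(80006 + I{\left(-276 \right)}\right) + 302002 = \left(80006 + \left(4 - 276\right)^{2}\right) + 302002 = \left(80006 + \left(-272\right)^{2}\right) + 302002 = \left(80006 + 73984\right) + 302002 = 153990 + 302002 = 455992$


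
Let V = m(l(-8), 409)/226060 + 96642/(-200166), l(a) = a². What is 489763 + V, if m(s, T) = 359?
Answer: 3693586967952759/7541587660 ≈ 4.8976e+5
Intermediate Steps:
V = -3629171821/7541587660 (V = 359/226060 + 96642/(-200166) = 359*(1/226060) + 96642*(-1/200166) = 359/226060 - 16107/33361 = -3629171821/7541587660 ≈ -0.48122)
489763 + V = 489763 - 3629171821/7541587660 = 3693586967952759/7541587660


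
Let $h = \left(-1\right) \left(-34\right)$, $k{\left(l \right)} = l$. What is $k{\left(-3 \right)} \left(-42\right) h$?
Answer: $4284$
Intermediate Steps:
$h = 34$
$k{\left(-3 \right)} \left(-42\right) h = \left(-3\right) \left(-42\right) 34 = 126 \cdot 34 = 4284$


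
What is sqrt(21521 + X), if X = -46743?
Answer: I*sqrt(25222) ≈ 158.81*I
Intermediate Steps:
sqrt(21521 + X) = sqrt(21521 - 46743) = sqrt(-25222) = I*sqrt(25222)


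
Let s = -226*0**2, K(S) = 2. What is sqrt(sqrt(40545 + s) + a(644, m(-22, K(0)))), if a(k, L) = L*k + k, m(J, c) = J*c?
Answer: sqrt(-27692 + 3*sqrt(4505)) ≈ 165.8*I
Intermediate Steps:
s = 0 (s = -226*0 = 0)
a(k, L) = k + L*k
sqrt(sqrt(40545 + s) + a(644, m(-22, K(0)))) = sqrt(sqrt(40545 + 0) + 644*(1 - 22*2)) = sqrt(sqrt(40545) + 644*(1 - 44)) = sqrt(3*sqrt(4505) + 644*(-43)) = sqrt(3*sqrt(4505) - 27692) = sqrt(-27692 + 3*sqrt(4505))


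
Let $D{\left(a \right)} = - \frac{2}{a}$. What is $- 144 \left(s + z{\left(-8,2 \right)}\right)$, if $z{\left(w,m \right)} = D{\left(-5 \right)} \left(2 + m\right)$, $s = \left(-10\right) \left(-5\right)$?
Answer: $- \frac{37152}{5} \approx -7430.4$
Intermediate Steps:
$s = 50$
$z{\left(w,m \right)} = \frac{4}{5} + \frac{2 m}{5}$ ($z{\left(w,m \right)} = - \frac{2}{-5} \left(2 + m\right) = \left(-2\right) \left(- \frac{1}{5}\right) \left(2 + m\right) = \frac{2 \left(2 + m\right)}{5} = \frac{4}{5} + \frac{2 m}{5}$)
$- 144 \left(s + z{\left(-8,2 \right)}\right) = - 144 \left(50 + \left(\frac{4}{5} + \frac{2}{5} \cdot 2\right)\right) = - 144 \left(50 + \left(\frac{4}{5} + \frac{4}{5}\right)\right) = - 144 \left(50 + \frac{8}{5}\right) = \left(-144\right) \frac{258}{5} = - \frac{37152}{5}$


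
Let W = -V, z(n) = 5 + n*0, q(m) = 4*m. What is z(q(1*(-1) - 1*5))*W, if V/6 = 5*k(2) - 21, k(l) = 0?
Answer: 630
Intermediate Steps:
V = -126 (V = 6*(5*0 - 21) = 6*(0 - 21) = 6*(-21) = -126)
z(n) = 5 (z(n) = 5 + 0 = 5)
W = 126 (W = -1*(-126) = 126)
z(q(1*(-1) - 1*5))*W = 5*126 = 630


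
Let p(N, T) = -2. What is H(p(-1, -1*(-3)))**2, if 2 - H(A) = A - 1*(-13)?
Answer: 81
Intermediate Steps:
H(A) = -11 - A (H(A) = 2 - (A - 1*(-13)) = 2 - (A + 13) = 2 - (13 + A) = 2 + (-13 - A) = -11 - A)
H(p(-1, -1*(-3)))**2 = (-11 - 1*(-2))**2 = (-11 + 2)**2 = (-9)**2 = 81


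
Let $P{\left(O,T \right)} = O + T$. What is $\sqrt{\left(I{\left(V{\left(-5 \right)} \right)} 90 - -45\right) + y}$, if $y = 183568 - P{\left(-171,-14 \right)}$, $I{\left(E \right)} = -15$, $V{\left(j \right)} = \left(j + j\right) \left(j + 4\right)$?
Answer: $12 \sqrt{1267} \approx 427.14$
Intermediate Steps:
$V{\left(j \right)} = 2 j \left(4 + j\right)$
$y = 183753$ ($y = 183568 - \left(-171 - 14\right) = 183568 - -185 = 183568 + 185 = 183753$)
$\sqrt{\left(I{\left(V{\left(-5 \right)} \right)} 90 - -45\right) + y} = \sqrt{\left(\left(-15\right) 90 - -45\right) + 183753} = \sqrt{\left(-1350 + \left(-48 + 93\right)\right) + 183753} = \sqrt{\left(-1350 + 45\right) + 183753} = \sqrt{-1305 + 183753} = \sqrt{182448} = 12 \sqrt{1267}$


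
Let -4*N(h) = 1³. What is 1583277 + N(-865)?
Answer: 6333107/4 ≈ 1.5833e+6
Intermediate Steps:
N(h) = -¼ (N(h) = -¼*1³ = -¼*1 = -¼)
1583277 + N(-865) = 1583277 - ¼ = 6333107/4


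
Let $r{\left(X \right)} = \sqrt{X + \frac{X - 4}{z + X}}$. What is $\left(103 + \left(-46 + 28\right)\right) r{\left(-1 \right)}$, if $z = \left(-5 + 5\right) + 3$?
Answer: $\frac{85 i \sqrt{14}}{2} \approx 159.02 i$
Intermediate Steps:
$z = 3$ ($z = 0 + 3 = 3$)
$r{\left(X \right)} = \sqrt{X + \frac{-4 + X}{3 + X}}$ ($r{\left(X \right)} = \sqrt{X + \frac{X - 4}{3 + X}} = \sqrt{X + \frac{-4 + X}{3 + X}}$)
$\left(103 + \left(-46 + 28\right)\right) r{\left(-1 \right)} = \left(103 + \left(-46 + 28\right)\right) \sqrt{\frac{-4 - 1 - \left(3 - 1\right)}{3 - 1}} = \left(103 - 18\right) \sqrt{\frac{-4 - 1 - 2}{2}} = 85 \sqrt{\frac{-4 - 1 - 2}{2}} = 85 \sqrt{\frac{1}{2} \left(-7\right)} = 85 \sqrt{- \frac{7}{2}} = 85 \frac{i \sqrt{14}}{2} = \frac{85 i \sqrt{14}}{2}$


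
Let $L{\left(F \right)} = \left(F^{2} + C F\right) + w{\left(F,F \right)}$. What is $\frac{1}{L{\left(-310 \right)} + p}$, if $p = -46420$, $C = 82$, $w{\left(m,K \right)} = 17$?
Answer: $\frac{1}{24277} \approx 4.1191 \cdot 10^{-5}$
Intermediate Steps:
$L{\left(F \right)} = 17 + F^{2} + 82 F$ ($L{\left(F \right)} = \left(F^{2} + 82 F\right) + 17 = 17 + F^{2} + 82 F$)
$\frac{1}{L{\left(-310 \right)} + p} = \frac{1}{\left(17 + \left(-310\right)^{2} + 82 \left(-310\right)\right) - 46420} = \frac{1}{\left(17 + 96100 - 25420\right) - 46420} = \frac{1}{70697 - 46420} = \frac{1}{24277}$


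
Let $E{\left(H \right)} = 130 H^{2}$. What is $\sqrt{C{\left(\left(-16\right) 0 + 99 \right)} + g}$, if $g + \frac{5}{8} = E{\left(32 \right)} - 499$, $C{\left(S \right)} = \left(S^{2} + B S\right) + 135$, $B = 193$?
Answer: $\frac{\sqrt{2586614}}{4} \approx 402.07$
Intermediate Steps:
$C{\left(S \right)} = 135 + S^{2} + 193 S$ ($C{\left(S \right)} = \left(S^{2} + 193 S\right) + 135 = 135 + S^{2} + 193 S$)
$g = \frac{1060963}{8}$ ($g = - \frac{5}{8} - \left(499 - 130 \cdot 32^{2}\right) = - \frac{5}{8} + \left(130 \cdot 1024 - 499\right) = - \frac{5}{8} + \left(133120 - 499\right) = - \frac{5}{8} + 132621 = \frac{1060963}{8} \approx 1.3262 \cdot 10^{5}$)
$\sqrt{C{\left(\left(-16\right) 0 + 99 \right)} + g} = \sqrt{\left(135 + \left(\left(-16\right) 0 + 99\right)^{2} + 193 \left(\left(-16\right) 0 + 99\right)\right) + \frac{1060963}{8}} = \sqrt{\left(135 + \left(0 + 99\right)^{2} + 193 \left(0 + 99\right)\right) + \frac{1060963}{8}} = \sqrt{\left(135 + 99^{2} + 193 \cdot 99\right) + \frac{1060963}{8}} = \sqrt{\left(135 + 9801 + 19107\right) + \frac{1060963}{8}} = \sqrt{29043 + \frac{1060963}{8}} = \sqrt{\frac{1293307}{8}} = \frac{\sqrt{2586614}}{4}$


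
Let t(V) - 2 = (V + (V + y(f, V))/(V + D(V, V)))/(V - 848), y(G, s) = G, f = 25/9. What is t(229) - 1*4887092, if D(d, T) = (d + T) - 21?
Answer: -9066251491226/1855143 ≈ -4.8871e+6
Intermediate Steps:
f = 25/9 (f = 25*(1/9) = 25/9 ≈ 2.7778)
D(d, T) = -21 + T + d (D(d, T) = (T + d) - 21 = -21 + T + d)
t(V) = 2 + (V + (25/9 + V)/(-21 + 3*V))/(-848 + V) (t(V) = 2 + (V + (V + 25/9)/(V + (-21 + V + V)))/(V - 848) = 2 + (V + (25/9 + V)/(V + (-21 + 2*V)))/(-848 + V) = 2 + (V + (25/9 + V)/(-21 + 3*V))/(-848 + V))
t(229) - 1*4887092 = (320569 - 46350*229 + 81*229**2)/(27*(5936 + 229**2 - 855*229)) - 1*4887092 = (320569 - 10614150 + 81*52441)/(27*(5936 + 52441 - 195795)) - 4887092 = (1/27)*(320569 - 10614150 + 4247721)/(-137418) - 4887092 = (1/27)*(-1/137418)*(-6045860) - 4887092 = 3022930/1855143 - 4887092 = -9066251491226/1855143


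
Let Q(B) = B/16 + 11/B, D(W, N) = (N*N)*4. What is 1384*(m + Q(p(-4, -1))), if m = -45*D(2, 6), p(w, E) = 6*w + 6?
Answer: -80736505/9 ≈ -8.9707e+6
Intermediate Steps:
p(w, E) = 6 + 6*w
D(W, N) = 4*N**2 (D(W, N) = N**2*4 = 4*N**2)
Q(B) = 11/B + B/16 (Q(B) = B*(1/16) + 11/B = B/16 + 11/B = 11/B + B/16)
m = -6480 (m = -180*6**2 = -180*36 = -45*144 = -6480)
1384*(m + Q(p(-4, -1))) = 1384*(-6480 + (11/(6 + 6*(-4)) + (6 + 6*(-4))/16)) = 1384*(-6480 + (11/(6 - 24) + (6 - 24)/16)) = 1384*(-6480 + (11/(-18) + (1/16)*(-18))) = 1384*(-6480 + (11*(-1/18) - 9/8)) = 1384*(-6480 + (-11/18 - 9/8)) = 1384*(-6480 - 125/72) = 1384*(-466685/72) = -80736505/9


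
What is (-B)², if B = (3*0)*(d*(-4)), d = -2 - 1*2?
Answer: 0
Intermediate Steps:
d = -4 (d = -2 - 2 = -4)
B = 0 (B = (3*0)*(-4*(-4)) = 0*16 = 0)
(-B)² = (-1*0)² = 0² = 0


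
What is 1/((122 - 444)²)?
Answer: 1/103684 ≈ 9.6447e-6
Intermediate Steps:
1/((122 - 444)²) = 1/((-322)²) = 1/103684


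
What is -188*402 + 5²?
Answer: -75551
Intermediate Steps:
-188*402 + 5² = -75576 + 25 = -75551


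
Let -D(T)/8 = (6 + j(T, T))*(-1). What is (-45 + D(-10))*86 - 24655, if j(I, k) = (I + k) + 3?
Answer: -36093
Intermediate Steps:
j(I, k) = 3 + I + k
D(T) = 72 + 16*T (D(T) = -8*(6 + (3 + T + T))*(-1) = -8*(6 + (3 + 2*T))*(-1) = -8*(9 + 2*T)*(-1) = -8*(-9 - 2*T) = 72 + 16*T)
(-45 + D(-10))*86 - 24655 = (-45 + (72 + 16*(-10)))*86 - 24655 = (-45 + (72 - 160))*86 - 24655 = (-45 - 88)*86 - 24655 = -133*86 - 24655 = -11438 - 24655 = -36093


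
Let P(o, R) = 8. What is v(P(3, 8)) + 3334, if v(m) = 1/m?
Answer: 26673/8 ≈ 3334.1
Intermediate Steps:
v(P(3, 8)) + 3334 = 1/8 + 3334 = ⅛ + 3334 = 26673/8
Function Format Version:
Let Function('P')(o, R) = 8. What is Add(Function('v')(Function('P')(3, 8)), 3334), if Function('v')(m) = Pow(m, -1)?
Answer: Rational(26673, 8) ≈ 3334.1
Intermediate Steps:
Add(Function('v')(Function('P')(3, 8)), 3334) = Add(Pow(8, -1), 3334) = Add(Rational(1, 8), 3334) = Rational(26673, 8)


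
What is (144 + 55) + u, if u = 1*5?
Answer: 204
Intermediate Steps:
u = 5
(144 + 55) + u = (144 + 55) + 5 = 199 + 5 = 204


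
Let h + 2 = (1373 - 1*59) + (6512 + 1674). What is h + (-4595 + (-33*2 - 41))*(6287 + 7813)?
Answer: -66288702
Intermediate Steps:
h = 9498 (h = -2 + ((1373 - 1*59) + (6512 + 1674)) = -2 + ((1373 - 59) + 8186) = -2 + (1314 + 8186) = -2 + 9500 = 9498)
h + (-4595 + (-33*2 - 41))*(6287 + 7813) = 9498 + (-4595 + (-33*2 - 41))*(6287 + 7813) = 9498 + (-4595 + (-66 - 41))*14100 = 9498 + (-4595 - 107)*14100 = 9498 - 4702*14100 = 9498 - 66298200 = -66288702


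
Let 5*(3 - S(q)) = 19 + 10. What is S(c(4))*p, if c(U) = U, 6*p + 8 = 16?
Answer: -56/15 ≈ -3.7333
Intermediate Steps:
p = 4/3 (p = -4/3 + (⅙)*16 = -4/3 + 8/3 = 4/3 ≈ 1.3333)
S(q) = -14/5 (S(q) = 3 - (19 + 10)/5 = 3 - ⅕*29 = 3 - 29/5 = -14/5)
S(c(4))*p = -14/5*4/3 = -56/15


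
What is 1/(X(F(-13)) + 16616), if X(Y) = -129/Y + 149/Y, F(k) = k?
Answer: 13/215988 ≈ 6.0189e-5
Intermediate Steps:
X(Y) = 20/Y
1/(X(F(-13)) + 16616) = 1/(20/(-13) + 16616) = 1/(20*(-1/13) + 16616) = 1/(-20/13 + 16616) = 1/(215988/13) = 13/215988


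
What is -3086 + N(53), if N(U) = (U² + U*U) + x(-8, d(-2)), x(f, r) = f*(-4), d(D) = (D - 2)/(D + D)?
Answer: 2564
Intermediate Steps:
d(D) = (-2 + D)/(2*D) (d(D) = (-2 + D)/((2*D)) = (-2 + D)*(1/(2*D)) = (-2 + D)/(2*D))
x(f, r) = -4*f
N(U) = 32 + 2*U² (N(U) = (U² + U*U) - 4*(-8) = (U² + U²) + 32 = 2*U² + 32 = 32 + 2*U²)
-3086 + N(53) = -3086 + (32 + 2*53²) = -3086 + (32 + 2*2809) = -3086 + (32 + 5618) = -3086 + 5650 = 2564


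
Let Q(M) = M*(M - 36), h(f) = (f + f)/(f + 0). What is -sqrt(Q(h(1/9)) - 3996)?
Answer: -4*I*sqrt(254) ≈ -63.75*I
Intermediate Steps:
h(f) = 2 (h(f) = (2*f)/f = 2)
Q(M) = M*(-36 + M)
-sqrt(Q(h(1/9)) - 3996) = -sqrt(2*(-36 + 2) - 3996) = -sqrt(2*(-34) - 3996) = -sqrt(-68 - 3996) = -sqrt(-4064) = -4*I*sqrt(254)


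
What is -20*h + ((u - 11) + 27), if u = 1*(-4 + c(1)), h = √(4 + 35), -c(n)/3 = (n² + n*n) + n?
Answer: 3 - 20*√39 ≈ -121.90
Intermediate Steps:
c(n) = -6*n² - 3*n (c(n) = -3*((n² + n*n) + n) = -3*((n² + n²) + n) = -3*(2*n² + n) = -3*(n + 2*n²) = -6*n² - 3*n)
h = √39 ≈ 6.2450
u = -13 (u = 1*(-4 - 3*1*(1 + 2*1)) = 1*(-4 - 3*1*(1 + 2)) = 1*(-4 - 3*1*3) = 1*(-4 - 9) = 1*(-13) = -13)
-20*h + ((u - 11) + 27) = -20*√39 + ((-13 - 11) + 27) = -20*√39 + (-24 + 27) = -20*√39 + 3 = 3 - 20*√39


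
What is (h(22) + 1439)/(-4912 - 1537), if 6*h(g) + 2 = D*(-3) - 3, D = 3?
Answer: -4310/19347 ≈ -0.22277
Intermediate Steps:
h(g) = -7/3 (h(g) = -⅓ + (3*(-3) - 3)/6 = -⅓ + (-9 - 3)/6 = -⅓ + (⅙)*(-12) = -⅓ - 2 = -7/3)
(h(22) + 1439)/(-4912 - 1537) = (-7/3 + 1439)/(-4912 - 1537) = (4310/3)/(-6449) = (4310/3)*(-1/6449) = -4310/19347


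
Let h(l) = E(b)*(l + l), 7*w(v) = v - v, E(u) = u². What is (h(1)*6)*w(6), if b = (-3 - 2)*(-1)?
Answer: 0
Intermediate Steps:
b = 5 (b = -5*(-1) = 5)
w(v) = 0 (w(v) = (v - v)/7 = (⅐)*0 = 0)
h(l) = 50*l (h(l) = 5²*(l + l) = 25*(2*l) = 50*l)
(h(1)*6)*w(6) = ((50*1)*6)*0 = (50*6)*0 = 300*0 = 0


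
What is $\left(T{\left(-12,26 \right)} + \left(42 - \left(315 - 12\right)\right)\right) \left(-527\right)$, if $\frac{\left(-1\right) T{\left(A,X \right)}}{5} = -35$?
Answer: $45322$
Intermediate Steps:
$T{\left(A,X \right)} = 175$ ($T{\left(A,X \right)} = \left(-5\right) \left(-35\right) = 175$)
$\left(T{\left(-12,26 \right)} + \left(42 - \left(315 - 12\right)\right)\right) \left(-527\right) = \left(175 + \left(42 - \left(315 - 12\right)\right)\right) \left(-527\right) = \left(175 + \left(42 - 303\right)\right) \left(-527\right) = \left(175 - 261\right) \left(-527\right) = \left(-86\right) \left(-527\right) = 45322$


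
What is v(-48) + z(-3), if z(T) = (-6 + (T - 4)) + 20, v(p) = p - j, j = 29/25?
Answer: -1054/25 ≈ -42.160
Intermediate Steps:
j = 29/25 (j = 29*(1/25) = 29/25 ≈ 1.1600)
v(p) = -29/25 + p (v(p) = p - 1*29/25 = p - 29/25 = -29/25 + p)
z(T) = 10 + T (z(T) = (-6 + (-4 + T)) + 20 = (-10 + T) + 20 = 10 + T)
v(-48) + z(-3) = (-29/25 - 48) + (10 - 3) = -1229/25 + 7 = -1054/25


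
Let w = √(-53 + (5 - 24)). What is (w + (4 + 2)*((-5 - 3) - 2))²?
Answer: 3528 - 720*I*√2 ≈ 3528.0 - 1018.2*I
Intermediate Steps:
w = 6*I*√2 (w = √(-53 - 19) = √(-72) = 6*I*√2 ≈ 8.4853*I)
(w + (4 + 2)*((-5 - 3) - 2))² = (6*I*√2 + (4 + 2)*((-5 - 3) - 2))² = (6*I*√2 + 6*(-8 - 2))² = (6*I*√2 + 6*(-10))² = (6*I*√2 - 60)² = (-60 + 6*I*√2)²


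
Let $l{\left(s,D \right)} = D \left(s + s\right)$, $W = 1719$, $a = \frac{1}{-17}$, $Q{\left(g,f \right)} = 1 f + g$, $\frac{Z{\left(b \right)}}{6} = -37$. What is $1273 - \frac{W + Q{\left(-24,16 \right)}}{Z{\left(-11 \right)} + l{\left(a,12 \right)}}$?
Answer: $\frac{4863941}{3798} \approx 1280.7$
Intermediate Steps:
$Z{\left(b \right)} = -222$ ($Z{\left(b \right)} = 6 \left(-37\right) = -222$)
$Q{\left(g,f \right)} = f + g$
$a = - \frac{1}{17} \approx -0.058824$
$l{\left(s,D \right)} = 2 D s$ ($l{\left(s,D \right)} = D 2 s = 2 D s$)
$1273 - \frac{W + Q{\left(-24,16 \right)}}{Z{\left(-11 \right)} + l{\left(a,12 \right)}} = 1273 - \frac{1719 + \left(16 - 24\right)}{-222 + 2 \cdot 12 \left(- \frac{1}{17}\right)} = 1273 - \frac{1719 - 8}{-222 - \frac{24}{17}} = 1273 - \frac{1711}{- \frac{3798}{17}} = 1273 - 1711 \left(- \frac{17}{3798}\right) = 1273 - - \frac{29087}{3798} = 1273 + \frac{29087}{3798} = \frac{4863941}{3798}$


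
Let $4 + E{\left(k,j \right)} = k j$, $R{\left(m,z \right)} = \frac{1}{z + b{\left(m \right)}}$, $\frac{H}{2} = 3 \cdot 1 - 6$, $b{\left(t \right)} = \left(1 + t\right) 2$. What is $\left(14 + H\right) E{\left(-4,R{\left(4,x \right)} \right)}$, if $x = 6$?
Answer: $-34$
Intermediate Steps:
$b{\left(t \right)} = 2 + 2 t$
$H = -6$ ($H = 2 \left(3 \cdot 1 - 6\right) = 2 \left(3 - 6\right) = 2 \left(-3\right) = -6$)
$R{\left(m,z \right)} = \frac{1}{2 + z + 2 m}$ ($R{\left(m,z \right)} = \frac{1}{z + \left(2 + 2 m\right)} = \frac{1}{2 + z + 2 m}$)
$E{\left(k,j \right)} = -4 + j k$ ($E{\left(k,j \right)} = -4 + k j = -4 + j k$)
$\left(14 + H\right) E{\left(-4,R{\left(4,x \right)} \right)} = \left(14 - 6\right) \left(-4 + \frac{1}{2 + 6 + 2 \cdot 4} \left(-4\right)\right) = 8 \left(-4 + \frac{1}{2 + 6 + 8} \left(-4\right)\right) = 8 \left(-4 + \frac{1}{16} \left(-4\right)\right) = 8 \left(-4 - \frac{1}{4}\right) = 8 \left(- \frac{17}{4}\right) = -34$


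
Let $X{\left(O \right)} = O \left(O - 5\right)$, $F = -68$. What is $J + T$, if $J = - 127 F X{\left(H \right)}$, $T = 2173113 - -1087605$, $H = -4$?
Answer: $3571614$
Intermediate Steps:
$X{\left(O \right)} = O \left(-5 + O\right)$
$T = 3260718$ ($T = 2173113 + 1087605 = 3260718$)
$J = 310896$ ($J = \left(-127\right) \left(-68\right) \left(- 4 \left(-5 - 4\right)\right) = 8636 \left(\left(-4\right) \left(-9\right)\right) = 8636 \cdot 36 = 310896$)
$J + T = 310896 + 3260718 = 3571614$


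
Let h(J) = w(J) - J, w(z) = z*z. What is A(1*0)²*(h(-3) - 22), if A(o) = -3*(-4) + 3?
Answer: -2250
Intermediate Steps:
w(z) = z²
h(J) = J² - J
A(o) = 15 (A(o) = 12 + 3 = 15)
A(1*0)²*(h(-3) - 22) = 15²*(-3*(-1 - 3) - 22) = 225*(-3*(-4) - 22) = 225*(12 - 22) = 225*(-10) = -2250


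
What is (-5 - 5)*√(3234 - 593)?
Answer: -10*√2641 ≈ -513.91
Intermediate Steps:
(-5 - 5)*√(3234 - 593) = -10*√2641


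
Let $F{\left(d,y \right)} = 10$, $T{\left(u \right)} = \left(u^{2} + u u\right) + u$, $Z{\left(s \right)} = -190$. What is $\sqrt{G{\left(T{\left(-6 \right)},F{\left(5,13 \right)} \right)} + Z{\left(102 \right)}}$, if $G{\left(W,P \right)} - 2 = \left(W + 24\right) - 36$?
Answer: $i \sqrt{134} \approx 11.576 i$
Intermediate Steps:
$T{\left(u \right)} = u + 2 u^{2}$ ($T{\left(u \right)} = \left(u^{2} + u^{2}\right) + u = 2 u^{2} + u = u + 2 u^{2}$)
$G{\left(W,P \right)} = -10 + W$ ($G{\left(W,P \right)} = 2 + \left(\left(W + 24\right) - 36\right) = 2 + \left(\left(24 + W\right) - 36\right) = 2 + \left(-12 + W\right) = -10 + W$)
$\sqrt{G{\left(T{\left(-6 \right)},F{\left(5,13 \right)} \right)} + Z{\left(102 \right)}} = \sqrt{\left(-10 - 6 \left(1 + 2 \left(-6\right)\right)\right) - 190} = \sqrt{\left(-10 - 6 \left(1 - 12\right)\right) - 190} = \sqrt{\left(-10 - -66\right) - 190} = \sqrt{\left(-10 + 66\right) - 190} = \sqrt{56 - 190} = \sqrt{-134} = i \sqrt{134}$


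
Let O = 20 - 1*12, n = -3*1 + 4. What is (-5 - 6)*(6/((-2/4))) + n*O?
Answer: 140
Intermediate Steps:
n = 1 (n = -3 + 4 = 1)
O = 8 (O = 20 - 12 = 8)
(-5 - 6)*(6/((-2/4))) + n*O = (-5 - 6)*(6/((-2/4))) + 1*8 = -66/((-2*¼)) + 8 = -66/(-½) + 8 = -66*(-2) + 8 = -11*(-12) + 8 = 132 + 8 = 140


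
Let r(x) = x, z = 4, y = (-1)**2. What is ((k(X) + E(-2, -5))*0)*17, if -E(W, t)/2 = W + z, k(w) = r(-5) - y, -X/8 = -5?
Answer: 0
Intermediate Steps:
y = 1
X = 40 (X = -8*(-5) = 40)
k(w) = -6 (k(w) = -5 - 1*1 = -5 - 1 = -6)
E(W, t) = -8 - 2*W (E(W, t) = -2*(W + 4) = -2*(4 + W) = -8 - 2*W)
((k(X) + E(-2, -5))*0)*17 = ((-6 + (-8 - 2*(-2)))*0)*17 = ((-6 + (-8 + 4))*0)*17 = ((-6 - 4)*0)*17 = -10*0*17 = 0*17 = 0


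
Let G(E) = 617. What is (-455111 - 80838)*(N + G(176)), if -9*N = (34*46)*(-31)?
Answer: -28961076113/9 ≈ -3.2179e+9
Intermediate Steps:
N = 48484/9 (N = -34*46*(-31)/9 = -1564*(-31)/9 = -1/9*(-48484) = 48484/9 ≈ 5387.1)
(-455111 - 80838)*(N + G(176)) = (-455111 - 80838)*(48484/9 + 617) = -535949*54037/9 = -28961076113/9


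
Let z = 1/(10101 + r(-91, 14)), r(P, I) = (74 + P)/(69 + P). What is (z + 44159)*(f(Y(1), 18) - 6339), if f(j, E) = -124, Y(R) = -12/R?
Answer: -63426925624649/222239 ≈ -2.8540e+8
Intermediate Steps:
r(P, I) = (74 + P)/(69 + P)
z = 22/222239 (z = 1/(10101 + (74 - 91)/(69 - 91)) = 1/(10101 - 17/(-22)) = 1/(10101 - 1/22*(-17)) = 1/(10101 + 17/22) = 1/(222239/22) = 22/222239 ≈ 9.8992e-5)
(z + 44159)*(f(Y(1), 18) - 6339) = (22/222239 + 44159)*(-124 - 6339) = (9813852023/222239)*(-6463) = -63426925624649/222239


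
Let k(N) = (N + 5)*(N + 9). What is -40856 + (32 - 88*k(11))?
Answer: -68984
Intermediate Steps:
k(N) = (5 + N)*(9 + N)
-40856 + (32 - 88*k(11)) = -40856 + (32 - 88*(45 + 11² + 14*11)) = -40856 + (32 - 88*(45 + 121 + 154)) = -40856 + (32 - 88*320) = -40856 + (32 - 28160) = -40856 - 28128 = -68984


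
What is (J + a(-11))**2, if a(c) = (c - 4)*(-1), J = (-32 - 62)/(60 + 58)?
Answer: 702244/3481 ≈ 201.74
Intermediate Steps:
J = -47/59 (J = -94/118 = -94*1/118 = -47/59 ≈ -0.79661)
a(c) = 4 - c (a(c) = (-4 + c)*(-1) = 4 - c)
(J + a(-11))**2 = (-47/59 + (4 - 1*(-11)))**2 = (-47/59 + (4 + 11))**2 = (-47/59 + 15)**2 = (838/59)**2 = 702244/3481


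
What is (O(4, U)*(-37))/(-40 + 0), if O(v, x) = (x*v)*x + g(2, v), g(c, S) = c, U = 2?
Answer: 333/20 ≈ 16.650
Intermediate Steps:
O(v, x) = 2 + v*x² (O(v, x) = (x*v)*x + 2 = (v*x)*x + 2 = v*x² + 2 = 2 + v*x²)
(O(4, U)*(-37))/(-40 + 0) = ((2 + 4*2²)*(-37))/(-40 + 0) = ((2 + 4*4)*(-37))/(-40) = ((2 + 16)*(-37))*(-1/40) = (18*(-37))*(-1/40) = -666*(-1/40) = 333/20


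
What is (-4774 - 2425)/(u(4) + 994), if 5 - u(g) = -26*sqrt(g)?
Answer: -7199/1051 ≈ -6.8497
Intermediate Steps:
u(g) = 5 + 26*sqrt(g) (u(g) = 5 - (-26)*sqrt(g) = 5 + 26*sqrt(g))
(-4774 - 2425)/(u(4) + 994) = (-4774 - 2425)/((5 + 26*sqrt(4)) + 994) = -7199/((5 + 26*2) + 994) = -7199/((5 + 52) + 994) = -7199/(57 + 994) = -7199/1051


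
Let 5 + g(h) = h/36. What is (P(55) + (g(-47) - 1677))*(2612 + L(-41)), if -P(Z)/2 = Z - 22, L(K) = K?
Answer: -53969575/12 ≈ -4.4975e+6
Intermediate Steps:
P(Z) = 44 - 2*Z (P(Z) = -2*(Z - 22) = -2*(-22 + Z) = 44 - 2*Z)
g(h) = -5 + h/36
(P(55) + (g(-47) - 1677))*(2612 + L(-41)) = ((44 - 2*55) + ((-5 + (1/36)*(-47)) - 1677))*(2612 - 41) = ((44 - 110) + ((-5 - 47/36) - 1677))*2571 = (-66 + (-227/36 - 1677))*2571 = (-66 - 60599/36)*2571 = -62975/36*2571 = -53969575/12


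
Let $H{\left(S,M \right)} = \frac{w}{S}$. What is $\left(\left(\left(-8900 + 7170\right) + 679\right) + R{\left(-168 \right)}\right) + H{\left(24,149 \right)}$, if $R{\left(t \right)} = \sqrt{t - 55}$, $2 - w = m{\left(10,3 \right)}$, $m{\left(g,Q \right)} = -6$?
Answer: $- \frac{3152}{3} + i \sqrt{223} \approx -1050.7 + 14.933 i$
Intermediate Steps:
$w = 8$ ($w = 2 - -6 = 2 + 6 = 8$)
$H{\left(S,M \right)} = \frac{8}{S}$
$R{\left(t \right)} = \sqrt{-55 + t}$
$\left(\left(\left(-8900 + 7170\right) + 679\right) + R{\left(-168 \right)}\right) + H{\left(24,149 \right)} = \left(\left(\left(-8900 + 7170\right) + 679\right) + \sqrt{-55 - 168}\right) + \frac{8}{24} = \left(\left(-1730 + 679\right) + \sqrt{-223}\right) + 8 \cdot \frac{1}{24} = \left(-1051 + i \sqrt{223}\right) + \frac{1}{3} = - \frac{3152}{3} + i \sqrt{223}$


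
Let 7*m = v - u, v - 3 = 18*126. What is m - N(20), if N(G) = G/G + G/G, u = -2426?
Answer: 669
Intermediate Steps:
v = 2271 (v = 3 + 18*126 = 3 + 2268 = 2271)
N(G) = 2 (N(G) = 1 + 1 = 2)
m = 671 (m = (2271 - 1*(-2426))/7 = (2271 + 2426)/7 = (⅐)*4697 = 671)
m - N(20) = 671 - 1*2 = 671 - 2 = 669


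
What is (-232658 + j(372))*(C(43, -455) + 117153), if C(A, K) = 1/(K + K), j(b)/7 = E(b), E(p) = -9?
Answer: -24810206382109/910 ≈ -2.7264e+10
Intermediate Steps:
j(b) = -63 (j(b) = 7*(-9) = -63)
C(A, K) = 1/(2*K)
(-232658 + j(372))*(C(43, -455) + 117153) = (-232658 - 63)*((½)/(-455) + 117153) = -232721*((½)*(-1/455) + 117153) = -232721*(-1/910 + 117153) = -232721*106609229/910 = -24810206382109/910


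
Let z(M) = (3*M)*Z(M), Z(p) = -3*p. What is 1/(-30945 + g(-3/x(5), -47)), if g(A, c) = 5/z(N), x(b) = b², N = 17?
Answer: -2601/80487950 ≈ -3.2315e-5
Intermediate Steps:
z(M) = -9*M² (z(M) = (3*M)*(-3*M) = -9*M²)
g(A, c) = -5/2601 (g(A, c) = 5/((-9*17²)) = 5/((-9*289)) = 5/(-2601) = 5*(-1/2601) = -5/2601)
1/(-30945 + g(-3/x(5), -47)) = 1/(-30945 - 5/2601) = 1/(-80487950/2601) = -2601/80487950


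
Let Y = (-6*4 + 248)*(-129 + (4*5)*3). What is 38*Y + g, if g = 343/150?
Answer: -88098857/150 ≈ -5.8733e+5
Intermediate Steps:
g = 343/150 (g = 343*(1/150) = 343/150 ≈ 2.2867)
Y = -15456 (Y = (-24 + 248)*(-129 + 20*3) = 224*(-129 + 60) = 224*(-69) = -15456)
38*Y + g = 38*(-15456) + 343/150 = -587328 + 343/150 = -88098857/150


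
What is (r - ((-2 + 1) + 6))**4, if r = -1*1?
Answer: 1296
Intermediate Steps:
r = -1
(r - ((-2 + 1) + 6))**4 = (-1 - ((-2 + 1) + 6))**4 = (-1 - (-1 + 6))**4 = (-1 - 1*5)**4 = (-1 - 5)**4 = (-6)**4 = 1296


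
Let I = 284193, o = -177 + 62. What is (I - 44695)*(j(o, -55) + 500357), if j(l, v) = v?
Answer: 119821328396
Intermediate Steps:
o = -115
(I - 44695)*(j(o, -55) + 500357) = (284193 - 44695)*(-55 + 500357) = 239498*500302 = 119821328396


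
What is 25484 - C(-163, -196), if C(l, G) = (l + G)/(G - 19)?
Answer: 5478701/215 ≈ 25482.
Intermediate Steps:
C(l, G) = (G + l)/(-19 + G)
25484 - C(-163, -196) = 25484 - (-196 - 163)/(-19 - 196) = 25484 - (-359)/(-215) = 25484 - (-1)*(-359)/215 = 25484 - 1*359/215 = 25484 - 359/215 = 5478701/215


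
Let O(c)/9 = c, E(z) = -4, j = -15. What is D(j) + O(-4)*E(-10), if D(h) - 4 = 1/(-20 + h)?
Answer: 5179/35 ≈ 147.97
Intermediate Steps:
D(h) = 4 + 1/(-20 + h)
O(c) = 9*c
D(j) + O(-4)*E(-10) = (-79 + 4*(-15))/(-20 - 15) + (9*(-4))*(-4) = (-79 - 60)/(-35) - 36*(-4) = -1/35*(-139) + 144 = 139/35 + 144 = 5179/35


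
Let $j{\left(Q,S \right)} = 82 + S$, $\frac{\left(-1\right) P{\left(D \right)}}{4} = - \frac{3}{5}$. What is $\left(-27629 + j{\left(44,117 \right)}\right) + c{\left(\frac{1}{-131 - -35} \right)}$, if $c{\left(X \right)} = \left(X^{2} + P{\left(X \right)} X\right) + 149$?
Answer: $- \frac{1257109627}{46080} \approx -27281.0$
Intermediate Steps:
$P{\left(D \right)} = \frac{12}{5}$ ($P{\left(D \right)} = - 4 \left(- \frac{3}{5}\right) = - 4 \left(\left(-3\right) \frac{1}{5}\right) = \left(-4\right) \left(- \frac{3}{5}\right) = \frac{12}{5}$)
$c{\left(X \right)} = 149 + X^{2} + \frac{12 X}{5}$ ($c{\left(X \right)} = \left(X^{2} + \frac{12 X}{5}\right) + 149 = 149 + X^{2} + \frac{12 X}{5}$)
$\left(-27629 + j{\left(44,117 \right)}\right) + c{\left(\frac{1}{-131 - -35} \right)} = \left(-27629 + \left(82 + 117\right)\right) + \left(149 + \left(\frac{1}{-131 - -35}\right)^{2} + \frac{12}{5 \left(-131 - -35\right)}\right) = \left(-27629 + 199\right) + \left(149 + \left(\frac{1}{-131 + \left(-20 + 55\right)}\right)^{2} + \frac{12}{5 \left(-131 + \left(-20 + 55\right)\right)}\right) = -27430 + \left(149 + \left(\frac{1}{-131 + 35}\right)^{2} + \frac{12}{5 \left(-131 + 35\right)}\right) = -27430 + \left(149 + \left(\frac{1}{-96}\right)^{2} + \frac{12}{5 \left(-96\right)}\right) = -27430 + \left(149 + \left(- \frac{1}{96}\right)^{2} + \frac{12}{5} \left(- \frac{1}{96}\right)\right) = -27430 + \left(149 + \frac{1}{9216} - \frac{1}{40}\right) = -27430 + \frac{6864773}{46080} = - \frac{1257109627}{46080}$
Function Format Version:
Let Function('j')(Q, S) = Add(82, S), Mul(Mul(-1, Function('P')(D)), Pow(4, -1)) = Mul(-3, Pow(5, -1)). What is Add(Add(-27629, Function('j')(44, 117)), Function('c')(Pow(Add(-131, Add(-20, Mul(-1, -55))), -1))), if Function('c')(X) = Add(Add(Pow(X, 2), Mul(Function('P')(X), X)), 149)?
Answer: Rational(-1257109627, 46080) ≈ -27281.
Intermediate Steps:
Function('P')(D) = Rational(12, 5) (Function('P')(D) = Mul(-4, Mul(-3, Pow(5, -1))) = Mul(-4, Mul(-3, Rational(1, 5))) = Mul(-4, Rational(-3, 5)) = Rational(12, 5))
Function('c')(X) = Add(149, Pow(X, 2), Mul(Rational(12, 5), X)) (Function('c')(X) = Add(Add(Pow(X, 2), Mul(Rational(12, 5), X)), 149) = Add(149, Pow(X, 2), Mul(Rational(12, 5), X)))
Add(Add(-27629, Function('j')(44, 117)), Function('c')(Pow(Add(-131, Add(-20, Mul(-1, -55))), -1))) = Add(Add(-27629, Add(82, 117)), Add(149, Pow(Pow(Add(-131, Add(-20, Mul(-1, -55))), -1), 2), Mul(Rational(12, 5), Pow(Add(-131, Add(-20, Mul(-1, -55))), -1)))) = Add(Add(-27629, 199), Add(149, Pow(Pow(Add(-131, Add(-20, 55)), -1), 2), Mul(Rational(12, 5), Pow(Add(-131, Add(-20, 55)), -1)))) = Add(-27430, Add(149, Pow(Pow(Add(-131, 35), -1), 2), Mul(Rational(12, 5), Pow(Add(-131, 35), -1)))) = Add(-27430, Add(149, Pow(Pow(-96, -1), 2), Mul(Rational(12, 5), Pow(-96, -1)))) = Add(-27430, Add(149, Pow(Rational(-1, 96), 2), Mul(Rational(12, 5), Rational(-1, 96)))) = Add(-27430, Add(149, Rational(1, 9216), Rational(-1, 40))) = Add(-27430, Rational(6864773, 46080)) = Rational(-1257109627, 46080)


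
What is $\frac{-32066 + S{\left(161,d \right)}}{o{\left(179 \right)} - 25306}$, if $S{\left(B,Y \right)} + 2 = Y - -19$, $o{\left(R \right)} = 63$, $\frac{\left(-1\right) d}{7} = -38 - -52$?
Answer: $\frac{32147}{25243} \approx 1.2735$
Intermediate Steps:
$d = -98$ ($d = - 7 \left(-38 - -52\right) = - 7 \left(-38 + 52\right) = \left(-7\right) 14 = -98$)
$S{\left(B,Y \right)} = 17 + Y$ ($S{\left(B,Y \right)} = -2 + \left(Y - -19\right) = -2 + \left(Y + 19\right) = -2 + \left(19 + Y\right) = 17 + Y$)
$\frac{-32066 + S{\left(161,d \right)}}{o{\left(179 \right)} - 25306} = \frac{-32066 + \left(17 - 98\right)}{63 - 25306} = \frac{-32066 - 81}{-25243} = \left(-32147\right) \left(- \frac{1}{25243}\right) = \frac{32147}{25243}$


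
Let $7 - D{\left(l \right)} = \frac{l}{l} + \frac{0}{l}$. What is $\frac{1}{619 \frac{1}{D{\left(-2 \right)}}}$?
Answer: $\frac{6}{619} \approx 0.0096931$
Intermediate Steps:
$D{\left(l \right)} = 6$ ($D{\left(l \right)} = 7 - \left(\frac{l}{l} + \frac{0}{l}\right) = 7 - \left(1 + 0\right) = 7 - 1 = 6$)
$\frac{1}{619 \frac{1}{D{\left(-2 \right)}}} = \frac{1}{619 \cdot \frac{1}{6}} = \frac{1}{\frac{619}{6}} = \frac{6}{619}$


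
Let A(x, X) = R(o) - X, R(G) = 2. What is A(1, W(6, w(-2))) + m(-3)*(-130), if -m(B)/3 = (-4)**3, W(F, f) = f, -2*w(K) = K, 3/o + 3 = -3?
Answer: -24959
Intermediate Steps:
o = -1/2 (o = 3/(-3 - 3) = 3/(-6) = 3*(-1/6) = -1/2 ≈ -0.50000)
w(K) = -K/2
m(B) = 192 (m(B) = -3*(-4)**3 = -3*(-64) = 192)
A(x, X) = 2 - X
A(1, W(6, w(-2))) + m(-3)*(-130) = (2 - (-1)*(-2)/2) + 192*(-130) = (2 - 1*1) - 24960 = (2 - 1) - 24960 = 1 - 24960 = -24959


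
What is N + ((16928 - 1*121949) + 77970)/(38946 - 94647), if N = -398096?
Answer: -7391439415/18567 ≈ -3.9810e+5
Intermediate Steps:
N + ((16928 - 1*121949) + 77970)/(38946 - 94647) = -398096 + ((16928 - 1*121949) + 77970)/(38946 - 94647) = -398096 + ((16928 - 121949) + 77970)/(-55701) = -398096 + (-105021 + 77970)*(-1/55701) = -398096 - 27051*(-1/55701) = -398096 + 9017/18567 = -7391439415/18567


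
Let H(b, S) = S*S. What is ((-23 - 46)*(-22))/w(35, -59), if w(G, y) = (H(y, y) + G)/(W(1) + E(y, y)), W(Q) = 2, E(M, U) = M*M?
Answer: 881199/586 ≈ 1503.8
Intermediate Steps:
E(M, U) = M²
H(b, S) = S²
w(G, y) = (G + y²)/(2 + y²) (w(G, y) = (y² + G)/(2 + y²) = (G + y²)/(2 + y²))
((-23 - 46)*(-22))/w(35, -59) = ((-23 - 46)*(-22))/(((35 + (-59)²)/(2 + (-59)²))) = (-69*(-22))/(((35 + 3481)/(2 + 3481))) = 1518/((3516/3483)) = 1518/(((1/3483)*3516)) = 1518/(1172/1161) = 1518*(1161/1172) = 881199/586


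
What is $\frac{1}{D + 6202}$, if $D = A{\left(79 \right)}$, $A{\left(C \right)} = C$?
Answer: $\frac{1}{6281} \approx 0.00015921$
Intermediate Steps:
$D = 79$
$\frac{1}{D + 6202} = \frac{1}{79 + 6202} = \frac{1}{6281}$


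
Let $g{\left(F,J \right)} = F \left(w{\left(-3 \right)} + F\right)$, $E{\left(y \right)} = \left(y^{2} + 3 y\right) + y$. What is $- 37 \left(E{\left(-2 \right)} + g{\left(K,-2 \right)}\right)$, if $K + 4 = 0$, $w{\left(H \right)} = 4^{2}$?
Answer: $1924$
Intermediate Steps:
$w{\left(H \right)} = 16$
$E{\left(y \right)} = y^{2} + 4 y$
$K = -4$ ($K = -4 + 0 = -4$)
$g{\left(F,J \right)} = F \left(16 + F\right)$
$- 37 \left(E{\left(-2 \right)} + g{\left(K,-2 \right)}\right) = - 37 \left(- 2 \left(4 - 2\right) - 4 \left(16 - 4\right)\right) = - 37 \left(\left(-2\right) 2 - 48\right) = - 37 \left(-4 - 48\right) = \left(-37\right) \left(-52\right) = 1924$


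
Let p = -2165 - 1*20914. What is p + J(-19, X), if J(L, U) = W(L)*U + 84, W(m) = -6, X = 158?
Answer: -23943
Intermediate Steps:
J(L, U) = 84 - 6*U (J(L, U) = -6*U + 84 = 84 - 6*U)
p = -23079 (p = -2165 - 20914 = -23079)
p + J(-19, X) = -23079 + (84 - 6*158) = -23079 + (84 - 948) = -23079 - 864 = -23943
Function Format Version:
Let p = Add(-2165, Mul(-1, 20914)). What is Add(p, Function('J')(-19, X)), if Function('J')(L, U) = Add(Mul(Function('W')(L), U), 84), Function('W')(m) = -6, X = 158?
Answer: -23943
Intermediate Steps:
Function('J')(L, U) = Add(84, Mul(-6, U)) (Function('J')(L, U) = Add(Mul(-6, U), 84) = Add(84, Mul(-6, U)))
p = -23079 (p = Add(-2165, -20914) = -23079)
Add(p, Function('J')(-19, X)) = Add(-23079, Add(84, Mul(-6, 158))) = Add(-23079, Add(84, -948)) = Add(-23079, -864) = -23943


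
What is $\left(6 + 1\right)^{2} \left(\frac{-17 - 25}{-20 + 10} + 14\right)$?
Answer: $\frac{4459}{5} \approx 891.8$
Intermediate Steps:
$\left(6 + 1\right)^{2} \left(\frac{-17 - 25}{-20 + 10} + 14\right) = 7^{2} \left(- \frac{42}{-10} + 14\right) = 49 \left(\left(-42\right) \left(- \frac{1}{10}\right) + 14\right) = 49 \left(\frac{21}{5} + 14\right) = 49 \cdot \frac{91}{5} = \frac{4459}{5}$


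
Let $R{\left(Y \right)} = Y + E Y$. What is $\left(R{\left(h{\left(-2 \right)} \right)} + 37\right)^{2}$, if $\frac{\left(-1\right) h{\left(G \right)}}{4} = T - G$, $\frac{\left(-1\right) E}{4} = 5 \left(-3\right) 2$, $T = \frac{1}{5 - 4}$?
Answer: $2002225$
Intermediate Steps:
$T = 1$ ($T = 1^{-1} = 1$)
$E = 120$ ($E = - 4 \cdot 5 \left(-3\right) 2 = - 4 \left(\left(-15\right) 2\right) = \left(-4\right) \left(-30\right) = 120$)
$h{\left(G \right)} = -4 + 4 G$ ($h{\left(G \right)} = - 4 \left(1 - G\right) = -4 + 4 G$)
$R{\left(Y \right)} = 121 Y$ ($R{\left(Y \right)} = Y + 120 Y = 121 Y$)
$\left(R{\left(h{\left(-2 \right)} \right)} + 37\right)^{2} = \left(121 \left(-4 + 4 \left(-2\right)\right) + 37\right)^{2} = \left(121 \left(-4 - 8\right) + 37\right)^{2} = \left(121 \left(-12\right) + 37\right)^{2} = \left(-1452 + 37\right)^{2} = \left(-1415\right)^{2} = 2002225$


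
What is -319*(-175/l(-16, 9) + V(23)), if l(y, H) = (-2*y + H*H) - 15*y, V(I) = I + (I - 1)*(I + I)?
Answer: -116492420/353 ≈ -3.3001e+5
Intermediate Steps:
V(I) = I + 2*I*(-1 + I) (V(I) = I + (-1 + I)*(2*I) = I + 2*I*(-1 + I))
l(y, H) = H² - 17*y (l(y, H) = (-2*y + H²) - 15*y = (H² - 2*y) - 15*y = H² - 17*y)
-319*(-175/l(-16, 9) + V(23)) = -319*(-175/(9² - 17*(-16)) + 23*(-1 + 2*23)) = -319*(-175/(81 + 272) + 23*(-1 + 46)) = -319*(-175/353 + 23*45) = -319*(-175*1/353 + 1035) = -319*(-175/353 + 1035) = -319*365180/353 = -116492420/353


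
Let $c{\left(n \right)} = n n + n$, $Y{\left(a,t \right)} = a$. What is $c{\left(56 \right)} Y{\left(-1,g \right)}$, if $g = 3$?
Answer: $-3192$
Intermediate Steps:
$c{\left(n \right)} = n + n^{2}$ ($c{\left(n \right)} = n^{2} + n = n + n^{2}$)
$c{\left(56 \right)} Y{\left(-1,g \right)} = 56 \left(1 + 56\right) \left(-1\right) = 56 \cdot 57 \left(-1\right) = 3192 \left(-1\right) = -3192$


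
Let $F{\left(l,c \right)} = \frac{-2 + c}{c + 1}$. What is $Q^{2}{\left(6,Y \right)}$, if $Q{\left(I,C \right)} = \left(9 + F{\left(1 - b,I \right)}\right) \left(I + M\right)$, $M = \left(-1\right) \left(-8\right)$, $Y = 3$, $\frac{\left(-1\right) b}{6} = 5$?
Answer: $17956$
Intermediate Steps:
$b = -30$ ($b = \left(-6\right) 5 = -30$)
$M = 8$
$F{\left(l,c \right)} = \frac{-2 + c}{1 + c}$
$Q{\left(I,C \right)} = \left(8 + I\right) \left(9 + \frac{-2 + I}{1 + I}\right)$ ($Q{\left(I,C \right)} = \left(9 + \frac{-2 + I}{1 + I}\right) \left(I + 8\right) = \left(9 + \frac{-2 + I}{1 + I}\right) \left(8 + I\right) = \left(8 + I\right) \left(9 + \frac{-2 + I}{1 + I}\right)$)
$Q^{2}{\left(6,Y \right)} = \left(\frac{56 + 10 \cdot 6^{2} + 87 \cdot 6}{1 + 6}\right)^{2} = \left(\frac{56 + 10 \cdot 36 + 522}{7}\right)^{2} = \left(\frac{56 + 360 + 522}{7}\right)^{2} = \left(\frac{1}{7} \cdot 938\right)^{2} = 134^{2} = 17956$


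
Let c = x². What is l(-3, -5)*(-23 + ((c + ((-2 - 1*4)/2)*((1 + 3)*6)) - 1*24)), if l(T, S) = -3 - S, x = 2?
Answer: -230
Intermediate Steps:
c = 4 (c = 2² = 4)
l(-3, -5)*(-23 + ((c + ((-2 - 1*4)/2)*((1 + 3)*6)) - 1*24)) = (-3 - 1*(-5))*(-23 + ((4 + ((-2 - 1*4)/2)*((1 + 3)*6)) - 1*24)) = (-3 + 5)*(-23 + ((4 + ((-2 - 4)*(½))*(4*6)) - 24)) = 2*(-23 + ((4 - 6*½*24) - 24)) = 2*(-23 + ((4 - 3*24) - 24)) = 2*(-23 + ((4 - 72) - 24)) = 2*(-23 + (-68 - 24)) = 2*(-23 - 92) = 2*(-115) = -230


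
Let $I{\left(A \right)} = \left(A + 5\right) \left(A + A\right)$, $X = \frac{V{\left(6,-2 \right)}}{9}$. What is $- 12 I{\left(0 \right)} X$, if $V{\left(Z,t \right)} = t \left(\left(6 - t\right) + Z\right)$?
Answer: $0$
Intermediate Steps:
$V{\left(Z,t \right)} = t \left(6 + Z - t\right)$
$X = - \frac{28}{9}$ ($X = \frac{\left(-2\right) \left(6 + 6 - -2\right)}{9} = - 2 \left(6 + 6 + 2\right) \frac{1}{9} = \left(-2\right) 14 \cdot \frac{1}{9} = \left(-28\right) \frac{1}{9} = - \frac{28}{9} \approx -3.1111$)
$I{\left(A \right)} = 2 A \left(5 + A\right)$ ($I{\left(A \right)} = \left(5 + A\right) 2 A = 2 A \left(5 + A\right)$)
$- 12 I{\left(0 \right)} X = - 12 \cdot 2 \cdot 0 \left(5 + 0\right) \left(- \frac{28}{9}\right) = - 12 \cdot 2 \cdot 0 \cdot 5 \left(- \frac{28}{9}\right) = \left(-12\right) 0 \left(- \frac{28}{9}\right) = 0 \left(- \frac{28}{9}\right) = 0$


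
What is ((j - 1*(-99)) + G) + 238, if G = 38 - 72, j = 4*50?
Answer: 503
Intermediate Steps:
j = 200
G = -34
((j - 1*(-99)) + G) + 238 = ((200 - 1*(-99)) - 34) + 238 = ((200 + 99) - 34) + 238 = (299 - 34) + 238 = 265 + 238 = 503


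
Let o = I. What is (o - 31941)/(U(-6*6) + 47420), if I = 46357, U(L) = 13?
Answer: 14416/47433 ≈ 0.30392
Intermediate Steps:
o = 46357
(o - 31941)/(U(-6*6) + 47420) = (46357 - 31941)/(13 + 47420) = 14416/47433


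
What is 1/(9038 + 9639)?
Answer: 1/18677 ≈ 5.3542e-5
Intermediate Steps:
1/(9038 + 9639) = 1/18677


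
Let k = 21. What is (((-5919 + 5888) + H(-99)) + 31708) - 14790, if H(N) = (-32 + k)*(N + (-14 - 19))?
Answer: 18339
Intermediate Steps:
H(N) = 363 - 11*N (H(N) = (-32 + 21)*(N + (-14 - 19)) = -11*(N - 33) = -11*(-33 + N) = 363 - 11*N)
(((-5919 + 5888) + H(-99)) + 31708) - 14790 = (((-5919 + 5888) + (363 - 11*(-99))) + 31708) - 14790 = ((-31 + (363 + 1089)) + 31708) - 14790 = ((-31 + 1452) + 31708) - 14790 = (1421 + 31708) - 14790 = 33129 - 14790 = 18339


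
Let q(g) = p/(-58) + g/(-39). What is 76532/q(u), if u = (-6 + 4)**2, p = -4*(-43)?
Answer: -43278846/1735 ≈ -24945.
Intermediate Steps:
p = 172
u = 4 (u = (-2)**2 = 4)
q(g) = -86/29 - g/39 (q(g) = 172/(-58) + g/(-39) = 172*(-1/58) + g*(-1/39) = -86/29 - g/39)
76532/q(u) = 76532/(-86/29 - 1/39*4) = 76532/(-86/29 - 4/39) = 76532/(-3470/1131) = 76532*(-1131/3470) = -43278846/1735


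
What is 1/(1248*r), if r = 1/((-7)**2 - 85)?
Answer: -3/104 ≈ -0.028846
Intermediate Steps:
r = -1/36 (r = 1/(49 - 85) = 1/(-36) = -1/36 ≈ -0.027778)
1/(1248*r) = 1/(1248*(-1/36)) = 1/(-104/3) = -3/104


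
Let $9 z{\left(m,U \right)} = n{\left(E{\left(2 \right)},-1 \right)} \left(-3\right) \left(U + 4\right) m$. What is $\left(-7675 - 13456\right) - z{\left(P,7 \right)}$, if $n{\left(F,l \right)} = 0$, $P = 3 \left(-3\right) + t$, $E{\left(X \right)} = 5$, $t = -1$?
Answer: $-21131$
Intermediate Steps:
$P = -10$ ($P = 3 \left(-3\right) - 1 = -9 - 1 = -10$)
$z{\left(m,U \right)} = 0$ ($z{\left(m,U \right)} = \frac{0 \left(-3\right) \left(U + 4\right) m}{9} = \frac{0 \left(4 + U\right) m}{9} = \frac{0 m \left(4 + U\right)}{9} = \frac{1}{9} \cdot 0 = 0$)
$\left(-7675 - 13456\right) - z{\left(P,7 \right)} = \left(-7675 - 13456\right) - 0 = -21131 + 0 = -21131$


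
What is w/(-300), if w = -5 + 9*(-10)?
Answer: 19/60 ≈ 0.31667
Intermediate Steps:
w = -95 (w = -5 - 90 = -95)
w/(-300) = -95/(-300) = -95*(-1/300) = 19/60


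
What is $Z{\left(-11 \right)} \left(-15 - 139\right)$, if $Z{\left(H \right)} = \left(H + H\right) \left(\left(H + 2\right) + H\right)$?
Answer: $-67760$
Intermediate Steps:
$Z{\left(H \right)} = 2 H \left(2 + 2 H\right)$ ($Z{\left(H \right)} = 2 H \left(\left(2 + H\right) + H\right) = 2 H \left(2 + 2 H\right)$)
$Z{\left(-11 \right)} \left(-15 - 139\right) = 4 \left(-11\right) \left(1 - 11\right) \left(-15 - 139\right) = 4 \left(-11\right) \left(-10\right) \left(-154\right) = 440 \left(-154\right) = -67760$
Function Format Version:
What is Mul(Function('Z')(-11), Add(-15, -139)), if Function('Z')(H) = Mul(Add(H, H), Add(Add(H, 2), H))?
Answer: -67760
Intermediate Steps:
Function('Z')(H) = Mul(2, H, Add(2, Mul(2, H))) (Function('Z')(H) = Mul(Mul(2, H), Add(Add(2, H), H)) = Mul(Mul(2, H), Add(2, Mul(2, H))) = Mul(2, H, Add(2, Mul(2, H))))
Mul(Function('Z')(-11), Add(-15, -139)) = Mul(Mul(4, -11, Add(1, -11)), Add(-15, -139)) = Mul(Mul(4, -11, -10), -154) = Mul(440, -154) = -67760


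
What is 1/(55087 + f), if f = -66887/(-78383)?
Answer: 78383/4317951208 ≈ 1.8153e-5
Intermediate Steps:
f = 66887/78383 (f = -66887*(-1/78383) = 66887/78383 ≈ 0.85334)
1/(55087 + f) = 1/(55087 + 66887/78383) = 1/(4317951208/78383) = 78383/4317951208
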